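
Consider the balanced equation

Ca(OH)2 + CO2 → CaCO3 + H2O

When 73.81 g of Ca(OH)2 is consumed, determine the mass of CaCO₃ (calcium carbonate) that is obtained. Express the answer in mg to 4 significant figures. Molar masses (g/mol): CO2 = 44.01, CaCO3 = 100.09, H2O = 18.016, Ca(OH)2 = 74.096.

n(Ca(OH)2) = 73.810 g / 74.096 g/mol = 0.99614 mol.
From the equation the Ca(OH)2:CaCO3 mole ratio is 1:1, so n(CaCO3) = 0.99614 × 1/1 = 0.99614 mol.
Mass of CaCO3 = 0.99614 mol × 100.09 g/mol = 99.704 g.
Converting to mg: 99.704 g = 99700 mg.

99700 mg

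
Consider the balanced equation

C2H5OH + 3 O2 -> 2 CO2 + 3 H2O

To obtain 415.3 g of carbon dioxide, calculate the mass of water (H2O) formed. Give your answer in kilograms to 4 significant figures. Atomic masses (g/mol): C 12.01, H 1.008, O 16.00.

0.2550 kg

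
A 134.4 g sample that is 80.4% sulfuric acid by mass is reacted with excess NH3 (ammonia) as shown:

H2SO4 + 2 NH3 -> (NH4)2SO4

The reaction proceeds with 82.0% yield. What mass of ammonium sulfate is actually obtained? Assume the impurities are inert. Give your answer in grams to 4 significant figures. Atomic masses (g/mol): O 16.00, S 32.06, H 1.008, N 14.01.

Pure H2SO4 available = 134.4 g × 0.804 = 108.06 g.
M(H2SO4) = 2(1.008) + 32.06 + 4(16.00) = 98.076 g/mol.
M((NH4)2SO4) = 2(14.01) + 8(1.008) + 32.06 + 4(16.00) = 132.144 g/mol.
n(H2SO4) = 108.06 g / 98.076 g/mol = 1.1018 mol.
From the equation the H2SO4:(NH4)2SO4 mole ratio is 1:1, so n((NH4)2SO4) = 1.1018 × 1/1 = 1.1018 mol.
Mass of (NH4)2SO4 = 1.1018 mol × 132.144 g/mol = 145.59 g.
Actual mass collected = 145.59 g × 0.820 = 119.39 g.

119.4 g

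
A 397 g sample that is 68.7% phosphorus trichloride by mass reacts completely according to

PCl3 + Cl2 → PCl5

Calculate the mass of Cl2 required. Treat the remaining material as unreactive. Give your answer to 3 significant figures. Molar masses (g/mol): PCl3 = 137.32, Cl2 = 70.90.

Mass of pure PCl3 = 397 g × 0.687 = 272.7 g.
n(PCl3) = 272.7 g / 137.32 g/mol = 1.986 mol.
From the equation the PCl3:Cl2 mole ratio is 1:1, so n(Cl2) = 1.986 × 1/1 = 1.986 mol.
Mass of Cl2 = 1.986 mol × 70.90 g/mol = 140.8 g.

141 g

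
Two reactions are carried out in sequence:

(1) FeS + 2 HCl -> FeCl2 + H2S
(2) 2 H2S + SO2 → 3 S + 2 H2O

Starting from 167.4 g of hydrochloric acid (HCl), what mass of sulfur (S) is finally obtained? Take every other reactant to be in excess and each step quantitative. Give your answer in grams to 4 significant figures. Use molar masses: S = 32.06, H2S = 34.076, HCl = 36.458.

110.4 g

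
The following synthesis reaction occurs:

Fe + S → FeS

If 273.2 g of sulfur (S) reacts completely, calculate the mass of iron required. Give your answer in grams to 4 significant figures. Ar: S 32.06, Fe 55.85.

M(S) = 32.06 g/mol.
M(Fe) = 55.85 g/mol.
n(S) = 273.20 g / 32.06 g/mol = 8.5215 mol.
From the equation the S:Fe mole ratio is 1:1, so n(Fe) = 8.5215 × 1/1 = 8.5215 mol.
Mass of Fe = 8.5215 mol × 55.85 g/mol = 475.93 g.

475.9 g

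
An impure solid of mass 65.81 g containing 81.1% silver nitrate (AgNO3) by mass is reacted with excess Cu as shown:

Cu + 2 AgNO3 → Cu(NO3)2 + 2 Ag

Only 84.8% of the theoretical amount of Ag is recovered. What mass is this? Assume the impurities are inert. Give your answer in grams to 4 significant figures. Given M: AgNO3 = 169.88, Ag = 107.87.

Pure AgNO3 available = 65.81 g × 0.811 = 53.372 g.
n(AgNO3) = 53.372 g / 169.88 g/mol = 0.31417 mol.
From the equation the AgNO3:Ag mole ratio is 2:2, so n(Ag) = 0.31417 × 2/2 = 0.31417 mol.
Mass of Ag = 0.31417 mol × 107.87 g/mol = 33.890 g.
Actual mass collected = 33.890 g × 0.848 = 28.739 g.

28.74 g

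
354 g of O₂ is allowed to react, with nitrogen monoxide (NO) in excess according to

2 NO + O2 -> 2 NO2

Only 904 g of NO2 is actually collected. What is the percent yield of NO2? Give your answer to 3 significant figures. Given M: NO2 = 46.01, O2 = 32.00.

88.8 %

n(O2) = 354.0 g / 32.00 g/mol = 11.06 mol.
From the equation the O2:NO2 mole ratio is 1:2, so n(NO2) = 11.06 × 2/1 = 22.12 mol.
Mass of NO2 = 22.12 mol × 46.01 g/mol = 1018 g.
This is the theoretical yield. Percent yield = 904 g / 1018 g × 100% = 88.80%.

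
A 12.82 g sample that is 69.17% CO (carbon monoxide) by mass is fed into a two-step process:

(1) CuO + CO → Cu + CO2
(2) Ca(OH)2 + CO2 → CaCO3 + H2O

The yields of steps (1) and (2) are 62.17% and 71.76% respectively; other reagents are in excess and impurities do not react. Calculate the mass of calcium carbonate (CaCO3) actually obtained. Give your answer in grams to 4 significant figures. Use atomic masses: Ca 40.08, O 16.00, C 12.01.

Pure CO = 12.82 × 0.6917 = 8.8676 g.
M(CO) = 12.01 + 16.00 = 28.01 g/mol.
M(CaCO3) = 40.08 + 12.01 + 3(16.00) = 100.09 g/mol.
n(CO) = 8.8676 / 28.01 = 0.31659 mol.
Step 1 (CO:CO2 = 1:1): theoretical n(CO2) = 0.31659 mol; at 62.17% yield, n(CO2) = 0.19682 mol.
Step 2 (CO2:CaCO3 = 1:1): theoretical n(CaCO3) = 0.19682 mol, so theoretical mass = 0.19682 × 100.09 = 19.700 g.
At 71.76% yield, actual mass of CaCO3 = 19.700 × 0.7176 = 14.137 g.

14.14 g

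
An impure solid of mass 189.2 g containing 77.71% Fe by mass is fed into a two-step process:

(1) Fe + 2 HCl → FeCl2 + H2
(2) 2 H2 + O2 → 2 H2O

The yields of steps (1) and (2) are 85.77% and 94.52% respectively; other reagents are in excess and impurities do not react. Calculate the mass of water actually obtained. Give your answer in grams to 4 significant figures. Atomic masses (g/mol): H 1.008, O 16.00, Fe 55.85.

38.45 g

Pure Fe = 189.2 × 0.7771 = 147.03 g.
M(Fe) = 55.85 g/mol.
M(H2O) = 2(1.008) + 16.00 = 18.016 g/mol.
n(Fe) = 147.03 / 55.85 = 2.6325 mol.
Step 1 (Fe:H2 = 1:1): theoretical n(H2) = 2.6325 mol; at 85.77% yield, n(H2) = 2.2579 mol.
Step 2 (H2:H2O = 2:2): theoretical n(H2O) = 2.2579 mol, so theoretical mass = 2.2579 × 18.016 = 40.679 g.
At 94.52% yield, actual mass of H2O = 40.679 × 0.9452 = 38.450 g.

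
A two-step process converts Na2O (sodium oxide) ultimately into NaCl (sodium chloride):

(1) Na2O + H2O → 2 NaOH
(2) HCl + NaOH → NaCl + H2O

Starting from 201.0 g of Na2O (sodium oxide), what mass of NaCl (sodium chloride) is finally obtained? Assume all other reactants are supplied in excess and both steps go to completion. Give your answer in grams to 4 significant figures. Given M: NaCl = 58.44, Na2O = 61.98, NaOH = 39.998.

379.0 g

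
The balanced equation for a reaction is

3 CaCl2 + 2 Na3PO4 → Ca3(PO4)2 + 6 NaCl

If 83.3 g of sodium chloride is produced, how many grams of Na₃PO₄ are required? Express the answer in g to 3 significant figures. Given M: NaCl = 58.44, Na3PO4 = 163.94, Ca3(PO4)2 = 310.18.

n(NaCl) = 83.30 g / 58.44 g/mol = 1.425 mol.
From the equation the NaCl:Na3PO4 mole ratio is 6:2, so n(Na3PO4) = 1.425 × 2/6 = 0.4751 mol.
Mass of Na3PO4 = 0.4751 mol × 163.94 g/mol = 77.89 g.

77.9 g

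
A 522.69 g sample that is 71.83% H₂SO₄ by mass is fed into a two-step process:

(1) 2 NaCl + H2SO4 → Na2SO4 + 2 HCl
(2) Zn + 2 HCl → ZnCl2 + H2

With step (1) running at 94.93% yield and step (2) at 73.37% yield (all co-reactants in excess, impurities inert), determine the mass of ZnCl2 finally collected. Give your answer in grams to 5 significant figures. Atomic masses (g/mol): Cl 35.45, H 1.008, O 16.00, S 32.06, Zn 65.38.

Pure H2SO4 = 522.69 × 0.7183 = 375.448 g.
M(H2SO4) = 2(1.008) + 32.06 + 4(16.00) = 98.076 g/mol.
M(ZnCl2) = 65.38 + 2(35.45) = 136.28 g/mol.
n(H2SO4) = 375.448 / 98.076 = 3.82814 mol.
Step 1 (H2SO4:HCl = 1:2): theoretical n(HCl) = 7.65627 mol; at 94.93% yield, n(HCl) = 7.26810 mol.
Step 2 (HCl:ZnCl2 = 2:1): theoretical n(ZnCl2) = 3.63405 mol, so theoretical mass = 3.63405 × 136.28 = 495.248 g.
At 73.37% yield, actual mass of ZnCl2 = 495.248 × 0.7337 = 363.364 g.

363.36 g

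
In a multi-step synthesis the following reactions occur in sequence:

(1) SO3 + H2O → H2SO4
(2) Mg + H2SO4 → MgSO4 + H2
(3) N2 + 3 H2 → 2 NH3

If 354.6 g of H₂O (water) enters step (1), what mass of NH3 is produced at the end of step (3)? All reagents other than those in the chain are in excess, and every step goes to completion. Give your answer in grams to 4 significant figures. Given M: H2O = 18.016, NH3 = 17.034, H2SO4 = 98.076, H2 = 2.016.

223.5 g

n(H2O) = 354.6 / 18.016 = 19.683 mol.
Reaction (1): H2O→H2SO4 ratio 1:1 ⇒ n(H2SO4) = 19.683 mol.
Reaction (2): H2SO4→H2 ratio 1:1 ⇒ n(H2) = 19.683 mol.
Reaction (3): H2→NH3 ratio 3:2 ⇒ n(NH3) = 13.122 mol.
Mass of NH3 = 13.122 × 17.034 = 223.51 g.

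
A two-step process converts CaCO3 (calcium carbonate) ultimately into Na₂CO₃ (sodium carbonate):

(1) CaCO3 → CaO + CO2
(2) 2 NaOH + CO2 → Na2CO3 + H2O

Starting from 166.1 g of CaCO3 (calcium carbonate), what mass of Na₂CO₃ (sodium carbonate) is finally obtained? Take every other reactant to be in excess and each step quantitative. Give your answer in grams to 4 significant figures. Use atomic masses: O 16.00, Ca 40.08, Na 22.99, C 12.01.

175.9 g

M(CaCO3) = 40.08 + 12.01 + 3(16.00) = 100.09 g/mol.
M(Na2CO3) = 2(22.99) + 12.01 + 3(16.00) = 105.99 g/mol.
n(CaCO3) = 166.10 / 100.09 = 1.6595 mol.
Step 1 gives a 1:1 ratio of CaCO3 to CO2, so n(CO2) = 1.6595 mol.
In step 2 the CO2:Na2CO3 ratio is 1:1, so n(Na2CO3) = 1.6595 mol.
Mass of Na2CO3 = 1.6595 × 105.99 = 175.89 g.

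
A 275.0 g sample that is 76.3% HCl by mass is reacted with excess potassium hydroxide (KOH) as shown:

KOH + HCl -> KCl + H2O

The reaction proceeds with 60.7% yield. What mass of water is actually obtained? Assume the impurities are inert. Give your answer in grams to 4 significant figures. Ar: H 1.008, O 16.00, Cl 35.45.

Pure HCl available = 275.0 g × 0.763 = 209.82 g.
M(HCl) = 1.008 + 35.45 = 36.458 g/mol.
M(H2O) = 2(1.008) + 16.00 = 18.016 g/mol.
n(HCl) = 209.82 g / 36.458 g/mol = 5.7553 mol.
From the equation the HCl:H2O mole ratio is 1:1, so n(H2O) = 5.7553 × 1/1 = 5.7553 mol.
Mass of H2O = 5.7553 mol × 18.016 g/mol = 103.69 g.
Actual mass collected = 103.69 g × 0.607 = 62.938 g.

62.94 g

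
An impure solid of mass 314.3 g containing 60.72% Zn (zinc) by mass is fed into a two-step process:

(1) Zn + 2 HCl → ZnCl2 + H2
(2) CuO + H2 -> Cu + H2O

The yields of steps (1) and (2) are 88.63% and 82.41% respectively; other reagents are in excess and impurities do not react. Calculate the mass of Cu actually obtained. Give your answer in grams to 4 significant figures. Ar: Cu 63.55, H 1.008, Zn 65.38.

Pure Zn = 314.3 × 0.6072 = 190.84 g.
M(Zn) = 65.38 g/mol.
M(Cu) = 63.55 g/mol.
n(Zn) = 190.84 / 65.38 = 2.9190 mol.
Step 1 (Zn:H2 = 1:1): theoretical n(H2) = 2.9190 mol; at 88.63% yield, n(H2) = 2.5871 mol.
Step 2 (H2:Cu = 1:1): theoretical n(Cu) = 2.5871 mol, so theoretical mass = 2.5871 × 63.55 = 164.41 g.
At 82.41% yield, actual mass of Cu = 164.41 × 0.8241 = 135.49 g.

135.5 g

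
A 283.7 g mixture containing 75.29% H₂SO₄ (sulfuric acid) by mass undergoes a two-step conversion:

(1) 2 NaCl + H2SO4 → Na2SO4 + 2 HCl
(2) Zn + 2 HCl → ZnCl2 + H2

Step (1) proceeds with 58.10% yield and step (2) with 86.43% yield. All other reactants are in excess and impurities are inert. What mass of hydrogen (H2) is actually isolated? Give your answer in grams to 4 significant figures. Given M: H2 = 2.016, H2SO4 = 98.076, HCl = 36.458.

2.205 g

Pure H2SO4 = 283.7 × 0.7529 = 213.60 g.
n(H2SO4) = 213.60 / 98.076 = 2.1779 mol.
Step 1 (H2SO4:HCl = 1:2): theoretical n(HCl) = 4.3558 mol; at 58.10% yield, n(HCl) = 2.5307 mol.
Step 2 (HCl:H2 = 2:1): theoretical n(H2) = 1.2653 mol, so theoretical mass = 1.2653 × 2.016 = 2.5509 g.
At 86.43% yield, actual mass of H2 = 2.5509 × 0.8643 = 2.2048 g.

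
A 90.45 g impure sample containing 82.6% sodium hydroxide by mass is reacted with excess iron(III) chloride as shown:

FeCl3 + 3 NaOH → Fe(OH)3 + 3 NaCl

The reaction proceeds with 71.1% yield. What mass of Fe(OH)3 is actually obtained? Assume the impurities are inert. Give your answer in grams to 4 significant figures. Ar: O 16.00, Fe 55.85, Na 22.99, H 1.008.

47.31 g

Pure NaOH available = 90.45 g × 0.826 = 74.712 g.
M(NaOH) = 22.99 + 16.00 + 1.008 = 39.998 g/mol.
M(Fe(OH)3) = 55.85 + 3(16.00) + 3(1.008) = 106.874 g/mol.
n(NaOH) = 74.712 g / 39.998 g/mol = 1.8679 mol.
From the equation the NaOH:Fe(OH)3 mole ratio is 3:1, so n(Fe(OH)3) = 1.8679 × 1/3 = 0.62263 mol.
Mass of Fe(OH)3 = 0.62263 mol × 106.874 g/mol = 66.543 g.
Actual mass collected = 66.543 g × 0.711 = 47.312 g.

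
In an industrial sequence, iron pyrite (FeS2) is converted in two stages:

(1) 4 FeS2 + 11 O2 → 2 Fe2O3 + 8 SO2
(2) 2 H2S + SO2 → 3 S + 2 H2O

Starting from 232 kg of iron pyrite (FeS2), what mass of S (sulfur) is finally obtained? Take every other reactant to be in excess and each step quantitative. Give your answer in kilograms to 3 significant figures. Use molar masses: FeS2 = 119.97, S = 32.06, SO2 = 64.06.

232 kg = 232000 g.
n(FeS2) = 232000 / 119.97 = 1934 mol.
Step 1 gives a 4:8 ratio of FeS2 to SO2, so n(SO2) = 3868 mol.
In step 2 the SO2:S ratio is 1:3, so n(S) = 11600 mol.
Mass of S = 11600 × 32.06 = 372000 g = 372 kg.

372 kg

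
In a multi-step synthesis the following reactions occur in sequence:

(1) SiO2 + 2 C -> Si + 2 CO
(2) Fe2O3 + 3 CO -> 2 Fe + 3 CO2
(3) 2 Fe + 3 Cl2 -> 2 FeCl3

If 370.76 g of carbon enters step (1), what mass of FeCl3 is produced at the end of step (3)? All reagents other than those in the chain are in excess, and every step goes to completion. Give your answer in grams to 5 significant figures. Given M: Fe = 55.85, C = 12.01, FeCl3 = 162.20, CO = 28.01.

n(C) = 370.76 / 12.01 = 30.8709 mol.
Reaction (1): C→CO ratio 2:2 ⇒ n(CO) = 30.8709 mol.
Reaction (2): CO→Fe ratio 3:2 ⇒ n(Fe) = 20.5806 mol.
Reaction (3): Fe→FeCl3 ratio 2:2 ⇒ n(FeCl3) = 20.5806 mol.
Mass of FeCl3 = 20.5806 × 162.20 = 3338.18 g.

3338.2 g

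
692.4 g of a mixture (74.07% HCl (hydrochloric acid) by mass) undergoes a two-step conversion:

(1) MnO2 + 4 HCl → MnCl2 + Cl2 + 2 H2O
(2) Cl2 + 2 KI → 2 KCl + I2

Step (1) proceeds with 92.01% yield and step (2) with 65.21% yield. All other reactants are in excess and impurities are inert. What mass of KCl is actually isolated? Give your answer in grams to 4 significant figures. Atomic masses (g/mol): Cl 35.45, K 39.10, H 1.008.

Pure HCl = 692.4 × 0.7407 = 512.86 g.
M(HCl) = 1.008 + 35.45 = 36.458 g/mol.
M(KCl) = 39.10 + 35.45 = 74.55 g/mol.
n(HCl) = 512.86 / 36.458 = 14.067 mol.
Step 1 (HCl:Cl2 = 4:1): theoretical n(Cl2) = 3.5168 mol; at 92.01% yield, n(Cl2) = 3.2358 mol.
Step 2 (Cl2:KCl = 1:2): theoretical n(KCl) = 6.4716 mol, so theoretical mass = 6.4716 × 74.55 = 482.46 g.
At 65.21% yield, actual mass of KCl = 482.46 × 0.6521 = 314.61 g.

314.6 g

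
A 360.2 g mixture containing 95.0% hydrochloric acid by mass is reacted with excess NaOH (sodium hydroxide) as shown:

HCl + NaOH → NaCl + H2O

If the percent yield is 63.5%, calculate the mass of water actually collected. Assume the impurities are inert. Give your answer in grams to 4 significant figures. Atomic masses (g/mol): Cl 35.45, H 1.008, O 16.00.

107.4 g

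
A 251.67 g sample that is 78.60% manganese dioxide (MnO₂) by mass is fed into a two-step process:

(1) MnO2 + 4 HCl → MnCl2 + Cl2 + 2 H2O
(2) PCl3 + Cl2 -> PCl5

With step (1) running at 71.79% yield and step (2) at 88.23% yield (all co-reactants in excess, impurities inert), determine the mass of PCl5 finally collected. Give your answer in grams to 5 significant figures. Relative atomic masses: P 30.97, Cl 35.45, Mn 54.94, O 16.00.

Pure MnO2 = 251.67 × 0.7860 = 197.813 g.
M(MnO2) = 54.94 + 2(16.00) = 86.94 g/mol.
M(PCl5) = 30.97 + 5(35.45) = 208.22 g/mol.
n(MnO2) = 197.813 / 86.94 = 2.27528 mol.
Step 1 (MnO2:Cl2 = 1:1): theoretical n(Cl2) = 2.27528 mol; at 71.79% yield, n(Cl2) = 1.63342 mol.
Step 2 (Cl2:PCl5 = 1:1): theoretical n(PCl5) = 1.63342 mol, so theoretical mass = 1.63342 × 208.22 = 340.111 g.
At 88.23% yield, actual mass of PCl5 = 340.111 × 0.8823 = 300.080 g.

300.08 g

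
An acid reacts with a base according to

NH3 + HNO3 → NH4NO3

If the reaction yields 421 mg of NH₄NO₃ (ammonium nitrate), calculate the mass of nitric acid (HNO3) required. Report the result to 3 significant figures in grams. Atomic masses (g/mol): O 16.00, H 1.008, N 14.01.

M(NH4NO3) = 2(14.01) + 4(1.008) + 3(16.00) = 80.052 g/mol.
M(HNO3) = 1.008 + 14.01 + 3(16.00) = 63.018 g/mol.
Convert: 421 mg = 0.4210 g.
n(NH4NO3) = 0.4210 g / 80.052 g/mol = 0.005259 mol.
From the equation the NH4NO3:HNO3 mole ratio is 1:1, so n(HNO3) = 0.005259 × 1/1 = 0.005259 mol.
Mass of HNO3 = 0.005259 mol × 63.018 g/mol = 0.3314 g.

0.331 g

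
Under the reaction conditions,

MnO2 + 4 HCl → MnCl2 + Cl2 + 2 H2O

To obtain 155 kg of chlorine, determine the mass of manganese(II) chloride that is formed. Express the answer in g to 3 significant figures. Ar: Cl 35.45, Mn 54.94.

M(Cl2) = 2(35.45) = 70.90 g/mol.
M(MnCl2) = 54.94 + 2(35.45) = 125.84 g/mol.
Convert: 155 kg = 155000 g.
n(Cl2) = 155000 g / 70.90 g/mol = 2186 mol.
From the equation the Cl2:MnCl2 mole ratio is 1:1, so n(MnCl2) = 2186 × 1/1 = 2186 mol.
Mass of MnCl2 = 2186 mol × 125.84 g/mol = 275100 g.

275000 g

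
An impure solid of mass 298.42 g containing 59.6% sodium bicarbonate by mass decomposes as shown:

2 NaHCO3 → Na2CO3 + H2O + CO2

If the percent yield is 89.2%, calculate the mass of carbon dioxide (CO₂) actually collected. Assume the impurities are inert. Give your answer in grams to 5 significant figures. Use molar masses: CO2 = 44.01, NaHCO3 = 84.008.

41.557 g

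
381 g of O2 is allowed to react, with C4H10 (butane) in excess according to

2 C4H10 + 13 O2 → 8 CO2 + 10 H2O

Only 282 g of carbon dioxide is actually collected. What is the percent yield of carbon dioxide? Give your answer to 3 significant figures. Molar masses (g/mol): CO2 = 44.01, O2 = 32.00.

n(O2) = 381.0 g / 32.00 g/mol = 11.91 mol.
From the equation the O2:CO2 mole ratio is 13:8, so n(CO2) = 11.91 × 8/13 = 7.327 mol.
Mass of CO2 = 7.327 mol × 44.01 g/mol = 322.5 g.
This is the theoretical yield. Percent yield = 282 g / 322.5 g × 100% = 87.45%.

87.5 %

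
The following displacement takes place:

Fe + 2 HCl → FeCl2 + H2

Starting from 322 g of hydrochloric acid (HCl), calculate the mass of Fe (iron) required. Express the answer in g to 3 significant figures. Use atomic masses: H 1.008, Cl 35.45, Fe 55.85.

247 g

M(HCl) = 1.008 + 35.45 = 36.458 g/mol.
M(Fe) = 55.85 g/mol.
n(HCl) = 322.0 g / 36.458 g/mol = 8.832 mol.
From the equation the HCl:Fe mole ratio is 2:1, so n(Fe) = 8.832 × 1/2 = 4.416 mol.
Mass of Fe = 4.416 mol × 55.85 g/mol = 246.6 g.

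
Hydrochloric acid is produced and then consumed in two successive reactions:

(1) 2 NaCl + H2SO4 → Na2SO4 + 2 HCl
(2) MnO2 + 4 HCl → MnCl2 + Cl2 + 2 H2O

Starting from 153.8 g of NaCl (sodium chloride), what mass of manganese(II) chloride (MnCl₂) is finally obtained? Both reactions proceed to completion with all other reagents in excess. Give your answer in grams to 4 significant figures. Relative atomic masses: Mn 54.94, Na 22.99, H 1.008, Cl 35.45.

M(NaCl) = 22.99 + 35.45 = 58.44 g/mol.
M(MnCl2) = 54.94 + 2(35.45) = 125.84 g/mol.
n(NaCl) = 153.80 / 58.44 = 2.6318 mol.
Step 1 gives a 2:2 ratio of NaCl to HCl, so n(HCl) = 2.6318 mol.
In step 2 the HCl:MnCl2 ratio is 4:1, so n(MnCl2) = 0.65794 mol.
Mass of MnCl2 = 0.65794 × 125.84 = 82.795 g.

82.80 g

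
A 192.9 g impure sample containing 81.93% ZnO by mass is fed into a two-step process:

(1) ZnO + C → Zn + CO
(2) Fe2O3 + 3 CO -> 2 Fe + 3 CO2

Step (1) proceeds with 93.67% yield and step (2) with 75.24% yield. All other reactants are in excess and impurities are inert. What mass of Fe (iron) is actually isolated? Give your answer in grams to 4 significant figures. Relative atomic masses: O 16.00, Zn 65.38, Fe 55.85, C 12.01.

50.96 g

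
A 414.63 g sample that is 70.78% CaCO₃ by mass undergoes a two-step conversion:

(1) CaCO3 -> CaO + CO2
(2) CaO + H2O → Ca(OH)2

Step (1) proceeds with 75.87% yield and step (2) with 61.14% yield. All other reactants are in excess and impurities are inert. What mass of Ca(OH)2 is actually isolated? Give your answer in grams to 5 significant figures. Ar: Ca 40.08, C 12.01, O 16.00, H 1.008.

Pure CaCO3 = 414.63 × 0.7078 = 293.475 g.
M(CaCO3) = 40.08 + 12.01 + 3(16.00) = 100.09 g/mol.
M(Ca(OH)2) = 40.08 + 2(16.00) + 2(1.008) = 74.096 g/mol.
n(CaCO3) = 293.475 / 100.09 = 2.93211 mol.
Step 1 (CaCO3:CaO = 1:1): theoretical n(CaO) = 2.93211 mol; at 75.87% yield, n(CaO) = 2.22459 mol.
Step 2 (CaO:Ca(OH)2 = 1:1): theoretical n(Ca(OH)2) = 2.22459 mol, so theoretical mass = 2.22459 × 74.096 = 164.833 g.
At 61.14% yield, actual mass of Ca(OH)2 = 164.833 × 0.6114 = 100.779 g.

100.78 g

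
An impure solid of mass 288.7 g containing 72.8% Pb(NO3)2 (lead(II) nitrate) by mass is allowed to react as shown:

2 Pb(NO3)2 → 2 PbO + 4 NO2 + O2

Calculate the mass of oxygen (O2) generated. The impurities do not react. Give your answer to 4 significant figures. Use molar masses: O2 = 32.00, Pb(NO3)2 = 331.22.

10.15 g

Mass of pure Pb(NO3)2 = 288.7 g × 0.728 = 210.17 g.
n(Pb(NO3)2) = 210.17 g / 331.22 g/mol = 0.63454 mol.
From the equation the Pb(NO3)2:O2 mole ratio is 2:1, so n(O2) = 0.63454 × 1/2 = 0.31727 mol.
Mass of O2 = 0.31727 mol × 32.00 g/mol = 10.153 g.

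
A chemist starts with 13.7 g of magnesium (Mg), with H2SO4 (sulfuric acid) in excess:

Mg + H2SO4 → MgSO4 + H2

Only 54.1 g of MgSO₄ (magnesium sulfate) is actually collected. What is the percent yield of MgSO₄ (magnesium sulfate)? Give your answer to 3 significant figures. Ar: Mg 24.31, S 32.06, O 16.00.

M(Mg) = 24.31 g/mol.
M(MgSO4) = 24.31 + 32.06 + 4(16.00) = 120.37 g/mol.
n(Mg) = 13.70 g / 24.31 g/mol = 0.5636 mol.
From the equation the Mg:MgSO4 mole ratio is 1:1, so n(MgSO4) = 0.5636 × 1/1 = 0.5636 mol.
Mass of MgSO4 = 0.5636 mol × 120.37 g/mol = 67.84 g.
This is the theoretical yield. Percent yield = 54.1 g / 67.84 g × 100% = 79.75%.

79.8 %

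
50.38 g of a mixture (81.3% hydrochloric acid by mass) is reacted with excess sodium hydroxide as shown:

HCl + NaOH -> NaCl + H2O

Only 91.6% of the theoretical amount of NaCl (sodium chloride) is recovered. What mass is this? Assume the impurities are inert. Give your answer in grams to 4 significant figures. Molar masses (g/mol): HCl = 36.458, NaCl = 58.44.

Pure HCl available = 50.38 g × 0.813 = 40.959 g.
n(HCl) = 40.959 g / 36.458 g/mol = 1.1235 mol.
From the equation the HCl:NaCl mole ratio is 1:1, so n(NaCl) = 1.1235 × 1/1 = 1.1235 mol.
Mass of NaCl = 1.1235 mol × 58.44 g/mol = 65.655 g.
Actual mass collected = 65.655 g × 0.916 = 60.140 g.

60.14 g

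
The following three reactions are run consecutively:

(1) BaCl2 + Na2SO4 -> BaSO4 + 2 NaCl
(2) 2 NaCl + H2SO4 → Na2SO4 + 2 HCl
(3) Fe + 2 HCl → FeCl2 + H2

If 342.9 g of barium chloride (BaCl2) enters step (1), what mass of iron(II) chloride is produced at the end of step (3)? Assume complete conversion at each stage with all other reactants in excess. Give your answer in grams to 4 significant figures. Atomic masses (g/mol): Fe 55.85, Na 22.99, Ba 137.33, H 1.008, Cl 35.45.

M(BaCl2) = 137.33 + 2(35.45) = 208.23 g/mol.
M(FeCl2) = 55.85 + 2(35.45) = 126.75 g/mol.
n(BaCl2) = 342.9 / 208.23 = 1.6467 mol.
Reaction (1): BaCl2→NaCl ratio 1:2 ⇒ n(NaCl) = 3.2935 mol.
Reaction (2): NaCl→HCl ratio 2:2 ⇒ n(HCl) = 3.2935 mol.
Reaction (3): HCl→FeCl2 ratio 2:1 ⇒ n(FeCl2) = 1.6467 mol.
Mass of FeCl2 = 1.6467 × 126.75 = 208.72 g.

208.7 g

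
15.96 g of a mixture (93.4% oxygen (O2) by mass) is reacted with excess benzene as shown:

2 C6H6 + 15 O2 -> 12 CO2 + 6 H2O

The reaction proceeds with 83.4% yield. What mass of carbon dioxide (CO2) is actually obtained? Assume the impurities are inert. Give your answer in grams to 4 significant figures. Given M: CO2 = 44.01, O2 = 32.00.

13.68 g

Pure O2 available = 15.96 g × 0.934 = 14.907 g.
n(O2) = 14.907 g / 32.00 g/mol = 0.46583 mol.
From the equation the O2:CO2 mole ratio is 15:12, so n(CO2) = 0.46583 × 12/15 = 0.37267 mol.
Mass of CO2 = 0.37267 mol × 44.01 g/mol = 16.401 g.
Actual mass collected = 16.401 g × 0.834 = 13.678 g.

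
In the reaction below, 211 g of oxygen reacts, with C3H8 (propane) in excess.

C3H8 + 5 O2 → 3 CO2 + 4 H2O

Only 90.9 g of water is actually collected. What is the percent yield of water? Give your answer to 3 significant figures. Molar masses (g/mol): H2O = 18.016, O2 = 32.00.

n(O2) = 211.0 g / 32.00 g/mol = 6.594 mol.
From the equation the O2:H2O mole ratio is 5:4, so n(H2O) = 6.594 × 4/5 = 5.275 mol.
Mass of H2O = 5.275 mol × 18.016 g/mol = 95.03 g.
This is the theoretical yield. Percent yield = 90.9 g / 95.03 g × 100% = 95.65%.

95.6 %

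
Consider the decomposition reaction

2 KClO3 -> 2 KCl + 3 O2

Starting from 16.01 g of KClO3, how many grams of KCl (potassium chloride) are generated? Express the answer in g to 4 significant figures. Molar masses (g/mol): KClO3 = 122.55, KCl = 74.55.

9.739 g

n(KClO3) = 16.010 g / 122.55 g/mol = 0.13064 mol.
From the equation the KClO3:KCl mole ratio is 2:2, so n(KCl) = 0.13064 × 2/2 = 0.13064 mol.
Mass of KCl = 0.13064 mol × 74.55 g/mol = 9.7393 g.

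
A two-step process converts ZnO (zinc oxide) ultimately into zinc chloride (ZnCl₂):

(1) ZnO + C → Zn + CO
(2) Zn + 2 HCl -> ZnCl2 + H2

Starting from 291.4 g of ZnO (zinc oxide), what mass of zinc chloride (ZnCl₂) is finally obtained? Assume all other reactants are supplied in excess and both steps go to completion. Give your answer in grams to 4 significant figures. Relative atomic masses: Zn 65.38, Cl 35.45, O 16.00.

M(ZnO) = 65.38 + 16.00 = 81.38 g/mol.
M(ZnCl2) = 65.38 + 2(35.45) = 136.28 g/mol.
n(ZnO) = 291.40 / 81.38 = 3.5807 mol.
Step 1 gives a 1:1 ratio of ZnO to Zn, so n(Zn) = 3.5807 mol.
In step 2 the Zn:ZnCl2 ratio is 1:1, so n(ZnCl2) = 3.5807 mol.
Mass of ZnCl2 = 3.5807 × 136.28 = 487.98 g.

488.0 g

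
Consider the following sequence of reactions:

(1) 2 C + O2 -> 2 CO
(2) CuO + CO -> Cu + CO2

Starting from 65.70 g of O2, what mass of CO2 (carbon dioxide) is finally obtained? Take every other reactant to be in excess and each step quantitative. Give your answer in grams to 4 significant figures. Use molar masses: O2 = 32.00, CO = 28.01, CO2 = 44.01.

n(O2) = 65.700 / 32.00 = 2.0531 mol.
Step 1 gives a 1:2 ratio of O2 to CO, so n(CO) = 4.1063 mol.
In step 2 the CO:CO2 ratio is 1:1, so n(CO2) = 4.1063 mol.
Mass of CO2 = 4.1063 × 44.01 = 180.72 g.

180.7 g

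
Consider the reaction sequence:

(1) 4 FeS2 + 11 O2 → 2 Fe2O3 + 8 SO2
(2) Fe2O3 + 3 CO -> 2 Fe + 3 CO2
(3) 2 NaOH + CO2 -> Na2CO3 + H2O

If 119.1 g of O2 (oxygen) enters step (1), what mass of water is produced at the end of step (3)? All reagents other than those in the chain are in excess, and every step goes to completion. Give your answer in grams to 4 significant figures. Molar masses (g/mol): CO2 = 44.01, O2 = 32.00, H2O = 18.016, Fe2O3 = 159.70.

36.57 g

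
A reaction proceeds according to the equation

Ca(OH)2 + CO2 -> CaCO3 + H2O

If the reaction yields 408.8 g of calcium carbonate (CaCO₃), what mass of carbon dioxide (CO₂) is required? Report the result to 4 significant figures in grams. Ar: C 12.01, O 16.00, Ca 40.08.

179.8 g

M(CaCO3) = 40.08 + 12.01 + 3(16.00) = 100.09 g/mol.
M(CO2) = 12.01 + 2(16.00) = 44.01 g/mol.
n(CaCO3) = 408.80 g / 100.09 g/mol = 4.0843 mol.
From the equation the CaCO3:CO2 mole ratio is 1:1, so n(CO2) = 4.0843 × 1/1 = 4.0843 mol.
Mass of CO2 = 4.0843 mol × 44.01 g/mol = 179.75 g.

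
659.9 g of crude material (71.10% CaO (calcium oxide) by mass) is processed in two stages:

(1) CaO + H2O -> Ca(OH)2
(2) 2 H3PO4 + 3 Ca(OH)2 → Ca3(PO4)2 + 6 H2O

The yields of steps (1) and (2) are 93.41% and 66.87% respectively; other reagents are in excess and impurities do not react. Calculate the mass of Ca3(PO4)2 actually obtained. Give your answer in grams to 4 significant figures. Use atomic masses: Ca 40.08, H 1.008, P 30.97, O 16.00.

540.3 g

Pure CaO = 659.9 × 0.7110 = 469.19 g.
M(CaO) = 40.08 + 16.00 = 56.08 g/mol.
M(Ca3(PO4)2) = 3(40.08) + 2(30.97) + 8(16.00) = 310.18 g/mol.
n(CaO) = 469.19 / 56.08 = 8.3664 mol.
Step 1 (CaO:Ca(OH)2 = 1:1): theoretical n(Ca(OH)2) = 8.3664 mol; at 93.41% yield, n(Ca(OH)2) = 7.8151 mol.
Step 2 (Ca(OH)2:Ca3(PO4)2 = 3:1): theoretical n(Ca3(PO4)2) = 2.6050 mol, so theoretical mass = 2.6050 × 310.18 = 808.03 g.
At 66.87% yield, actual mass of Ca3(PO4)2 = 808.03 × 0.6687 = 540.33 g.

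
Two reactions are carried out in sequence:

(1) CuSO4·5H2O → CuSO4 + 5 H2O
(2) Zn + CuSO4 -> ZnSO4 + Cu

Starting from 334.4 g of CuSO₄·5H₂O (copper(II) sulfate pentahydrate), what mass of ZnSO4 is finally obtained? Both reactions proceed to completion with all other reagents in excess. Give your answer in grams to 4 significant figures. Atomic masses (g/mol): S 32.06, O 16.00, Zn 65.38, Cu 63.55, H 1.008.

216.2 g

M(CuSO4·5H2O) = 63.55 + 32.06 + 9(16.00) + 10(1.008) = 249.69 g/mol.
M(ZnSO4) = 65.38 + 32.06 + 4(16.00) = 161.44 g/mol.
n(CuSO4·5H2O) = 334.40 / 249.69 = 1.3393 mol.
Step 1 gives a 1:1 ratio of CuSO4·5H2O to CuSO4, so n(CuSO4) = 1.3393 mol.
In step 2 the CuSO4:ZnSO4 ratio is 1:1, so n(ZnSO4) = 1.3393 mol.
Mass of ZnSO4 = 1.3393 × 161.44 = 216.21 g.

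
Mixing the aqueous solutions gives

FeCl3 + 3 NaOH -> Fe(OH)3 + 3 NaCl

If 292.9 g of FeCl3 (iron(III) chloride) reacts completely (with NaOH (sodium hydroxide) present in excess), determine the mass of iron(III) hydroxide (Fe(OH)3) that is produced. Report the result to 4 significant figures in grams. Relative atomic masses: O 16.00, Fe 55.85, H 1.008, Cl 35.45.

193.0 g

M(FeCl3) = 55.85 + 3(35.45) = 162.20 g/mol.
M(Fe(OH)3) = 55.85 + 3(16.00) + 3(1.008) = 106.874 g/mol.
n(FeCl3) = 292.90 g / 162.20 g/mol = 1.8058 mol.
From the equation the FeCl3:Fe(OH)3 mole ratio is 1:1, so n(Fe(OH)3) = 1.8058 × 1/1 = 1.8058 mol.
Mass of Fe(OH)3 = 1.8058 mol × 106.874 g/mol = 192.99 g.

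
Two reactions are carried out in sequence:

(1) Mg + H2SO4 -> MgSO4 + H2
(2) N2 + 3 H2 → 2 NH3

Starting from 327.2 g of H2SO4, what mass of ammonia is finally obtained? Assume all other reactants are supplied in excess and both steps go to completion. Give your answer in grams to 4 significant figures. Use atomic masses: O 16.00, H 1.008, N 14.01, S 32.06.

M(H2SO4) = 2(1.008) + 32.06 + 4(16.00) = 98.076 g/mol.
M(NH3) = 14.01 + 3(1.008) = 17.034 g/mol.
n(H2SO4) = 327.20 / 98.076 = 3.3362 mol.
Step 1 gives a 1:1 ratio of H2SO4 to H2, so n(H2) = 3.3362 mol.
In step 2 the H2:NH3 ratio is 3:2, so n(NH3) = 2.2241 mol.
Mass of NH3 = 2.2241 × 17.034 = 37.886 g.

37.89 g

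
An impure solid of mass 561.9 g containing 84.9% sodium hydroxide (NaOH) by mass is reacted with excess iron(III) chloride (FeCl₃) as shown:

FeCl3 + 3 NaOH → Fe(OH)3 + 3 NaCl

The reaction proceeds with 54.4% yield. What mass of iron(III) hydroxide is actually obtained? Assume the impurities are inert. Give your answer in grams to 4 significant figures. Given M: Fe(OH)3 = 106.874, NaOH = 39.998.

231.1 g

Pure NaOH available = 561.9 g × 0.849 = 477.05 g.
n(NaOH) = 477.05 g / 39.998 g/mol = 11.927 mol.
From the equation the NaOH:Fe(OH)3 mole ratio is 3:1, so n(Fe(OH)3) = 11.927 × 1/3 = 3.9756 mol.
Mass of Fe(OH)3 = 3.9756 mol × 106.874 g/mol = 424.89 g.
Actual mass collected = 424.89 g × 0.544 = 231.14 g.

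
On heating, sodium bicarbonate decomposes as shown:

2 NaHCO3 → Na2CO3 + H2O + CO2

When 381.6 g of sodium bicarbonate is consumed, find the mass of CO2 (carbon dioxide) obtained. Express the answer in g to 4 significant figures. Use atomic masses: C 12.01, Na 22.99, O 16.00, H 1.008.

M(NaHCO3) = 22.99 + 1.008 + 12.01 + 3(16.00) = 84.008 g/mol.
M(CO2) = 12.01 + 2(16.00) = 44.01 g/mol.
n(NaHCO3) = 381.60 g / 84.008 g/mol = 4.5424 mol.
From the equation the NaHCO3:CO2 mole ratio is 2:1, so n(CO2) = 4.5424 × 1/2 = 2.2712 mol.
Mass of CO2 = 2.2712 mol × 44.01 g/mol = 99.956 g.

99.96 g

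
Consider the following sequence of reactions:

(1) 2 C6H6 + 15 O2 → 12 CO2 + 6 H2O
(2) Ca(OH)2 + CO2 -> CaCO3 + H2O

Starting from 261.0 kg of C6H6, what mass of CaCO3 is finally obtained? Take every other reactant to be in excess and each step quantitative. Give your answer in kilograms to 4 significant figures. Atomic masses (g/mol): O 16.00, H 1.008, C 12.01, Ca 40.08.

2007 kg

M(C6H6) = 6(12.01) + 6(1.008) = 78.108 g/mol.
M(CaCO3) = 40.08 + 12.01 + 3(16.00) = 100.09 g/mol.
261.0 kg = 261000 g.
n(C6H6) = 261000 / 78.108 = 3341.5 mol.
Step 1 gives a 2:12 ratio of C6H6 to CO2, so n(CO2) = 20049 mol.
In step 2 the CO2:CaCO3 ratio is 1:1, so n(CaCO3) = 20049 mol.
Mass of CaCO3 = 20049 × 100.09 = 2.0067 × 10^6 g = 2007 kg.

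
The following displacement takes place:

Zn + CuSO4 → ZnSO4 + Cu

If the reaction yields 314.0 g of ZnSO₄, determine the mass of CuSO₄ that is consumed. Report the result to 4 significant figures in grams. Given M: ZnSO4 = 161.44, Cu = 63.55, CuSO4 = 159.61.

310.4 g

n(ZnSO4) = 314.00 g / 161.44 g/mol = 1.9450 mol.
From the equation the ZnSO4:CuSO4 mole ratio is 1:1, so n(CuSO4) = 1.9450 × 1/1 = 1.9450 mol.
Mass of CuSO4 = 1.9450 mol × 159.61 g/mol = 310.44 g.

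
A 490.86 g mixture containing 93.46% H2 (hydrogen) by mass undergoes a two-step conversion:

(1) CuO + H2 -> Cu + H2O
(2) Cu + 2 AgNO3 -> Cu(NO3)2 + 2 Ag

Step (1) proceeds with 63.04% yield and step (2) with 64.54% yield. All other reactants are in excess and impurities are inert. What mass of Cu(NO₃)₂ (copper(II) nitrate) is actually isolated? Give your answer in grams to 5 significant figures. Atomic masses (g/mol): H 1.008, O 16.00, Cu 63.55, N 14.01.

17366 g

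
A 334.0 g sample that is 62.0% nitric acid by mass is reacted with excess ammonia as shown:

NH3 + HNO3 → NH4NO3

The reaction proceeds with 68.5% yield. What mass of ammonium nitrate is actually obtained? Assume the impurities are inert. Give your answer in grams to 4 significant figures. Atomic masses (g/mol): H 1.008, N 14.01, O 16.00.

180.2 g

Pure HNO3 available = 334.0 g × 0.620 = 207.08 g.
M(HNO3) = 1.008 + 14.01 + 3(16.00) = 63.018 g/mol.
M(NH4NO3) = 2(14.01) + 4(1.008) + 3(16.00) = 80.052 g/mol.
n(HNO3) = 207.08 g / 63.018 g/mol = 3.2860 mol.
From the equation the HNO3:NH4NO3 mole ratio is 1:1, so n(NH4NO3) = 3.2860 × 1/1 = 3.2860 mol.
Mass of NH4NO3 = 3.2860 mol × 80.052 g/mol = 263.05 g.
Actual mass collected = 263.05 g × 0.685 = 180.19 g.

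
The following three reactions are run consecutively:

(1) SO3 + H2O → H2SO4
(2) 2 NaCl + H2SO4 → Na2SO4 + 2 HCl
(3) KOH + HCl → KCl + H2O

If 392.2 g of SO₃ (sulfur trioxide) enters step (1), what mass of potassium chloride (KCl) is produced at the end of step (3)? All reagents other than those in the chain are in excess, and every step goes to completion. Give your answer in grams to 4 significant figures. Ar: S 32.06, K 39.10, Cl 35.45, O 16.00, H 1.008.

730.4 g

M(SO3) = 32.06 + 3(16.00) = 80.06 g/mol.
M(KCl) = 39.10 + 35.45 = 74.55 g/mol.
n(SO3) = 392.2 / 80.06 = 4.8988 mol.
Reaction (1): SO3→H2SO4 ratio 1:1 ⇒ n(H2SO4) = 4.8988 mol.
Reaction (2): H2SO4→HCl ratio 1:2 ⇒ n(HCl) = 9.7977 mol.
Reaction (3): HCl→KCl ratio 1:1 ⇒ n(KCl) = 9.7977 mol.
Mass of KCl = 9.7977 × 74.55 = 730.41 g.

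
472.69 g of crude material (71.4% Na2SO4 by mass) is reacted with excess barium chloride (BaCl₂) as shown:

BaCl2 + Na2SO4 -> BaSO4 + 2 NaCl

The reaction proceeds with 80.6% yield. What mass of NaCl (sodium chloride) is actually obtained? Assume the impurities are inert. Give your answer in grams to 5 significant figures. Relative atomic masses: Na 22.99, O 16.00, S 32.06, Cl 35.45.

223.84 g

Pure Na2SO4 available = 472.69 g × 0.714 = 337.501 g.
M(Na2SO4) = 2(22.99) + 32.06 + 4(16.00) = 142.04 g/mol.
M(NaCl) = 22.99 + 35.45 = 58.44 g/mol.
n(Na2SO4) = 337.501 g / 142.04 g/mol = 2.37610 mol.
From the equation the Na2SO4:NaCl mole ratio is 1:2, so n(NaCl) = 2.37610 × 2/1 = 4.75219 mol.
Mass of NaCl = 4.75219 mol × 58.44 g/mol = 277.718 g.
Actual mass collected = 277.718 g × 0.806 = 223.841 g.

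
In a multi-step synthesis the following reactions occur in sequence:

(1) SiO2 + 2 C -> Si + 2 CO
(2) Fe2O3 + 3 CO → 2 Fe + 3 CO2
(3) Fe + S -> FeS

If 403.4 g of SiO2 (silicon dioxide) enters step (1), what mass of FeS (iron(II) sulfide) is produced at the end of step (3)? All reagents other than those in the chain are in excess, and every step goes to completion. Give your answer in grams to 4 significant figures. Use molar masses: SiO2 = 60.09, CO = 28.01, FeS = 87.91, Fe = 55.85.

n(SiO2) = 403.4 / 60.09 = 6.7133 mol.
Reaction (1): SiO2→CO ratio 1:2 ⇒ n(CO) = 13.427 mol.
Reaction (2): CO→Fe ratio 3:2 ⇒ n(Fe) = 8.9510 mol.
Reaction (3): Fe→FeS ratio 1:1 ⇒ n(FeS) = 8.9510 mol.
Mass of FeS = 8.9510 × 87.91 = 786.88 g.

786.9 g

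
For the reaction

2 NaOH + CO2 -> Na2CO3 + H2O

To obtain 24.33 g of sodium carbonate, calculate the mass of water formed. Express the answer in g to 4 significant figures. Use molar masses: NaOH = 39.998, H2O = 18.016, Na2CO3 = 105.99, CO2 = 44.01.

n(Na2CO3) = 24.330 g / 105.99 g/mol = 0.22955 mol.
From the equation the Na2CO3:H2O mole ratio is 1:1, so n(H2O) = 0.22955 × 1/1 = 0.22955 mol.
Mass of H2O = 0.22955 mol × 18.016 g/mol = 4.1356 g.

4.136 g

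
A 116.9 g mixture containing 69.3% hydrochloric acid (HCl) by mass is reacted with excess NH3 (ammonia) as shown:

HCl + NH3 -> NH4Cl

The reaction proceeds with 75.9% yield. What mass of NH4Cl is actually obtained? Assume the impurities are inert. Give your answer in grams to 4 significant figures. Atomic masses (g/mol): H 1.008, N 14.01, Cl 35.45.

Pure HCl available = 116.9 g × 0.693 = 81.012 g.
M(HCl) = 1.008 + 35.45 = 36.458 g/mol.
M(NH4Cl) = 14.01 + 4(1.008) + 35.45 = 53.492 g/mol.
n(HCl) = 81.012 g / 36.458 g/mol = 2.2221 mol.
From the equation the HCl:NH4Cl mole ratio is 1:1, so n(NH4Cl) = 2.2221 × 1/1 = 2.2221 mol.
Mass of NH4Cl = 2.2221 mol × 53.492 g/mol = 118.86 g.
Actual mass collected = 118.86 g × 0.759 = 90.216 g.

90.22 g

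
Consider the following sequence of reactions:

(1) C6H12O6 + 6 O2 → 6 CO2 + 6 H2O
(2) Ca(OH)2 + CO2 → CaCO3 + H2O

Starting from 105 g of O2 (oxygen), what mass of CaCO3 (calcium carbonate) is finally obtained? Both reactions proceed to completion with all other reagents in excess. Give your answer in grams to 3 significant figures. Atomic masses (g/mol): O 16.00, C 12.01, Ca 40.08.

328 g

M(O2) = 2(16.00) = 32.00 g/mol.
M(CaCO3) = 40.08 + 12.01 + 3(16.00) = 100.09 g/mol.
n(O2) = 105.0 / 32.00 = 3.281 mol.
Step 1 gives a 6:6 ratio of O2 to CO2, so n(CO2) = 3.281 mol.
In step 2 the CO2:CaCO3 ratio is 1:1, so n(CaCO3) = 3.281 mol.
Mass of CaCO3 = 3.281 × 100.09 = 328.4 g.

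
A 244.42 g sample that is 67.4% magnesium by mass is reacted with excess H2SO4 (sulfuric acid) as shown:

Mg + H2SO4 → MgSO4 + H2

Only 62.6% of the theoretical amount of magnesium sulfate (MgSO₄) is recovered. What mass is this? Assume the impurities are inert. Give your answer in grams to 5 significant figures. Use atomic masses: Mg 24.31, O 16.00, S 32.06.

510.63 g

Pure Mg available = 244.42 g × 0.674 = 164.739 g.
M(Mg) = 24.31 g/mol.
M(MgSO4) = 24.31 + 32.06 + 4(16.00) = 120.37 g/mol.
n(Mg) = 164.739 g / 24.31 g/mol = 6.77660 mol.
From the equation the Mg:MgSO4 mole ratio is 1:1, so n(MgSO4) = 6.77660 × 1/1 = 6.77660 mol.
Mass of MgSO4 = 6.77660 mol × 120.37 g/mol = 815.699 g.
Actual mass collected = 815.699 g × 0.626 = 510.628 g.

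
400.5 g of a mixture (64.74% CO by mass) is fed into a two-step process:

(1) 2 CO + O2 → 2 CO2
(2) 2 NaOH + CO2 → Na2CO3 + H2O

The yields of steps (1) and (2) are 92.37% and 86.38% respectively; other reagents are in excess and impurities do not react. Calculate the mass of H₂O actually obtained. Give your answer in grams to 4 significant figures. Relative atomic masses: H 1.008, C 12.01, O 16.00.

Pure CO = 400.5 × 0.6474 = 259.28 g.
M(CO) = 12.01 + 16.00 = 28.01 g/mol.
M(H2O) = 2(1.008) + 16.00 = 18.016 g/mol.
n(CO) = 259.28 / 28.01 = 9.2568 mol.
Step 1 (CO:CO2 = 2:2): theoretical n(CO2) = 9.2568 mol; at 92.37% yield, n(CO2) = 8.5505 mol.
Step 2 (CO2:H2O = 1:1): theoretical n(H2O) = 8.5505 mol, so theoretical mass = 8.5505 × 18.016 = 154.05 g.
At 86.38% yield, actual mass of H2O = 154.05 × 0.8638 = 133.07 g.

133.1 g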